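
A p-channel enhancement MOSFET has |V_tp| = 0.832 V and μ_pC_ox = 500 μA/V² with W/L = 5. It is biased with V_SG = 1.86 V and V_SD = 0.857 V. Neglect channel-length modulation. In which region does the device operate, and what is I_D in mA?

Triode; I_D = 1.28 mA

k_p = μ_pC_ox · (W/L) = 2.5 mA/V².
V_ov = V_SG − |V_tp| = 1.86 − 0.832 = 1.03 V.
Since V_SD = 0.857 V < V_ov = 1.03 V, the device is in the triode region.
I_D = k_p [V_ov · V_SD − ½ V_SD²] = 2.5 × [1.03 × 0.857 − 0.5 × 0.857²] = 1.28 mA.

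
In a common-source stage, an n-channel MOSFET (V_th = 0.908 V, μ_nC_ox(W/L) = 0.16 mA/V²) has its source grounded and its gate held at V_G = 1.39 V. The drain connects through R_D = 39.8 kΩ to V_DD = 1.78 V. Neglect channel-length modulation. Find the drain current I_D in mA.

I_D = 0.0186 mA

V_GS = V_G = 1.39 V, so V_ov = 1.39 − 0.908 = 0.482 V.
Assume saturation: I_D = ½ k_n V_ov² = 0.5 × 0.16 × 0.482² = 0.0186 mA, giving V_DS = V_DD − I_D R_D = 1.78 − 0.0186 × 39.8 = 1.04 V.
V_DS = 1.04 V ≥ V_ov = 0.482 V, confirming saturation.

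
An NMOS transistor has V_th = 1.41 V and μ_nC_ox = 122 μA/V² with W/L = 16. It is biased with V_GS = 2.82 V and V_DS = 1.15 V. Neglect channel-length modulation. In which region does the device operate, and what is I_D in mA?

k_n = μ_nC_ox · (W/L) = 1.952 mA/V².
V_ov = V_GS − V_th = 2.82 − 1.41 = 1.41 V.
Since V_DS = 1.15 V < V_ov = 1.41 V, the device is in the triode region.
I_D = k_n [V_ov · V_DS − ½ V_DS²] = 1.952 × [1.41 × 1.15 − 0.5 × 1.15²] = 1.87 mA.

Triode; I_D = 1.87 mA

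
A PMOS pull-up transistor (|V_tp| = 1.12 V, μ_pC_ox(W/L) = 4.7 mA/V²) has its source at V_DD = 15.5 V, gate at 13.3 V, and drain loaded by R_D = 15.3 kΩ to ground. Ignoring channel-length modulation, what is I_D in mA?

I_D = 0.999 mA

V_SG = V_DD − V_G = 15.5 − 13.3 = 2.2 V, so V_ov = 2.2 − 1.12 = 1.08 V.
Assume saturation: I_D = ½ k_p V_ov² = 0.5 × 4.7 × 1.08² = 2.74 mA, giving V_SD = V_DD − I_D R_D = 15.5 − 2.74 × 15.3 = -26.4 V.
But -26.4 V < V_ov = 1.08 V, so the device is actually in triode.
In triode I_D = k_p[V_ov V_SD − ½ V_SD²] and I_D = (V_DD − V_SD)/R_D. Equating: 36 V_SD² − 78.66 V_SD + 15.5 = 0, giving V_SD = 0.219 V (the root below V_ov).
I_D = (15.5 − 0.219) / 15.3 = 0.999 mA.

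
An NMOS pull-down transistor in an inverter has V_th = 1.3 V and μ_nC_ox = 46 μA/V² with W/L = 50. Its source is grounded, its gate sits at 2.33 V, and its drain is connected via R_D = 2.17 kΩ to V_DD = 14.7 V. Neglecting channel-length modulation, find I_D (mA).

V_GS = V_G = 2.33 V, so V_ov = 2.33 − 1.3 = 1.03 V.
k_n = μ_nC_ox · (W/L) = 2.3 mA/V².
Assume saturation: I_D = ½ k_n V_ov² = 0.5 × 2.3 × 1.03² = 1.22 mA, giving V_DS = V_DD − I_D R_D = 14.7 − 1.22 × 2.17 = 12.1 V.
V_DS = 12.1 V ≥ V_ov = 1.03 V, confirming saturation.

I_D = 1.22 mA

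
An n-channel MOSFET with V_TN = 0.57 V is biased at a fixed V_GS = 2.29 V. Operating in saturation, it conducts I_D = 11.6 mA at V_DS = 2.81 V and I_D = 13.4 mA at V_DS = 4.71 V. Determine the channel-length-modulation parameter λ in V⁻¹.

λ = 0.106 V⁻¹

With V_GS fixed, I_D ∝ (1 + λ V_DS) in saturation, so I_D2/I_D1 = (1 + λ V_DS2)/(1 + λ V_DS1).
13.4/11.6 = 1.155 = (1 + 4.71 λ)/(1 + 2.81 λ).
Solving: λ (I_D1 V_DS2 − I_D2 V_DS1) = I_D2 − I_D1, so λ = (13.4 − 11.6) / (11.6 × 4.71 − 13.4 × 2.81) = 1.8 / 17 = 0.106 V⁻¹.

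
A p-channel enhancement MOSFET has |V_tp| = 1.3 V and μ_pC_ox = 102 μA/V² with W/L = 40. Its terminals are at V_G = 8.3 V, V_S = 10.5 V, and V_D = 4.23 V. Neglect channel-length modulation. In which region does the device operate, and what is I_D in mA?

Saturation; I_D = 1.65 mA

V_SG = V_S − V_G = 10.5 − 8.3 = 2.2 V; V_SD = V_S − V_D = 10.5 − 4.23 = 6.27 V.
k_p = μ_pC_ox · (W/L) = 4.08 mA/V².
V_ov = V_SG − |V_tp| = 2.2 − 1.3 = 0.9 V.
Since V_SD = 6.27 V ≥ V_ov = 0.9 V, the device is in saturation.
I_D = ½ k_p V_ov² = 0.5 × 4.08 × 0.9² = 1.65 mA.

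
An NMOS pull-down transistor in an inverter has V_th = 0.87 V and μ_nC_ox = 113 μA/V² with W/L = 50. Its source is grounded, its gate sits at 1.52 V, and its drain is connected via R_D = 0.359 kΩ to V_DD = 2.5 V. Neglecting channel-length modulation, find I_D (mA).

V_GS = V_G = 1.52 V, so V_ov = 1.52 − 0.87 = 0.65 V.
k_n = μ_nC_ox · (W/L) = 5.65 mA/V².
Assume saturation: I_D = ½ k_n V_ov² = 0.5 × 5.65 × 0.65² = 1.19 mA, giving V_DS = V_DD − I_D R_D = 2.5 − 1.19 × 0.359 = 2.07 V.
V_DS = 2.07 V ≥ V_ov = 0.65 V, confirming saturation.

I_D = 1.19 mA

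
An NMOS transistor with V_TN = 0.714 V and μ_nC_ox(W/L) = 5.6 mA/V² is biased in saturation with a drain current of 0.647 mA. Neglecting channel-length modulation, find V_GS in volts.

In saturation I_D = ½ k_n (V_GS − V_TN)², so V_GS − V_TN = √(2 I_D / k_n) = √(2 × 0.647 / 5.6) = 0.481 V.
V_GS = 0.714 + 0.481 = 1.19 V.

V_GS = 1.19 V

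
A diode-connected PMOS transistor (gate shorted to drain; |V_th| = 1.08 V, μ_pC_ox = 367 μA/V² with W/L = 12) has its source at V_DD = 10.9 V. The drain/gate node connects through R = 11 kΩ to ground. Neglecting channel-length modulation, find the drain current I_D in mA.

With gate tied to drain, V_SG = V_SD ≥ V_SG − |V_th|, so the device is in saturation.
k_p = μ_pC_ox · (W/L) = 4.404 mA/V².
KCL at the drain: ½ k_p (V_SG − |V_th|)² = (V_DD − V_SG)/R.
Let x = V_SG − 1.08. Then 24.2 x² + x − 9.82 = 0, giving x = 0.616 V (positive root), so V_SG = 1.7 V.
I_D = (V_DD − V_SG)/R = (10.9 − 1.7) / 11 = 0.837 mA.

I_D = 0.837 mA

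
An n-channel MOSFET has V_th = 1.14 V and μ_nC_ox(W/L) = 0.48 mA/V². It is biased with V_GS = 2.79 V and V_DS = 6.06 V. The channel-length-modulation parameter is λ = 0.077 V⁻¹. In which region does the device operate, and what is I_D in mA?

Saturation; I_D = 0.958 mA

V_ov = V_GS − V_th = 2.79 − 1.14 = 1.65 V.
Since V_DS = 6.06 V ≥ V_ov = 1.65 V, the device is in saturation.
I_D = ½ k_n V_ov² (1 + λ V_DS) = 0.5 × 0.48 × 1.65² × (1 + 0.077 × 6.06) = 0.958 mA.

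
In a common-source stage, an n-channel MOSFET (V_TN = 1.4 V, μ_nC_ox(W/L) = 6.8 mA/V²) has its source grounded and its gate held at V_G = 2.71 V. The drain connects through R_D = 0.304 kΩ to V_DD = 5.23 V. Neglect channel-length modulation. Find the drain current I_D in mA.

I_D = 5.83 mA

V_GS = V_G = 2.71 V, so V_ov = 2.71 − 1.4 = 1.31 V.
Assume saturation: I_D = ½ k_n V_ov² = 0.5 × 6.8 × 1.31² = 5.83 mA, giving V_DS = V_DD − I_D R_D = 5.23 − 5.83 × 0.304 = 3.46 V.
V_DS = 3.46 V ≥ V_ov = 1.31 V, confirming saturation.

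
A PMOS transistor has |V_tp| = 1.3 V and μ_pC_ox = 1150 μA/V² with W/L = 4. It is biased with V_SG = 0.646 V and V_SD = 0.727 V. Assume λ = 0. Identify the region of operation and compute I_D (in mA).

V_SG = 0.646 V < |V_tp| = 1.3 V, so the transistor is in cutoff.

Cutoff; I_D = 0 mA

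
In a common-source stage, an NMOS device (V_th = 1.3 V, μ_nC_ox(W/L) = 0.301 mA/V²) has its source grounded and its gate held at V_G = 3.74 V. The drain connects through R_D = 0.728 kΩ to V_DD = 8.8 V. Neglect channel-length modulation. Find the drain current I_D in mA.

I_D = 0.896 mA

V_GS = V_G = 3.74 V, so V_ov = 3.74 − 1.3 = 2.44 V.
Assume saturation: I_D = ½ k_n V_ov² = 0.5 × 0.301 × 2.44² = 0.896 mA, giving V_DS = V_DD − I_D R_D = 8.8 − 0.896 × 0.728 = 8.15 V.
V_DS = 8.15 V ≥ V_ov = 2.44 V, confirming saturation.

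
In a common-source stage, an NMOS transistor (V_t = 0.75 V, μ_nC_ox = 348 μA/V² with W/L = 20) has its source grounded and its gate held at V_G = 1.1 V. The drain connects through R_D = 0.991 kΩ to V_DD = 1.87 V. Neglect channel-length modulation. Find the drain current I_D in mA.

V_GS = V_G = 1.1 V, so V_ov = 1.1 − 0.75 = 0.35 V.
k_n = μ_nC_ox · (W/L) = 6.96 mA/V².
Assume saturation: I_D = ½ k_n V_ov² = 0.5 × 6.96 × 0.35² = 0.426 mA, giving V_DS = V_DD − I_D R_D = 1.87 − 0.426 × 0.991 = 1.45 V.
V_DS = 1.45 V ≥ V_ov = 0.35 V, confirming saturation.

I_D = 0.426 mA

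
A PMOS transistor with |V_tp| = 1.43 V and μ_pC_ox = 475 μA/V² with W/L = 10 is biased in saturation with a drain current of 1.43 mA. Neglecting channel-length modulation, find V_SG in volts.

V_SG = 2.21 V

k_p = μ_pC_ox · (W/L) = 4.75 mA/V².
In saturation I_D = ½ k_p (V_SG − |V_tp|)², so V_SG − |V_tp| = √(2 I_D / k_p) = √(2 × 1.43 / 4.75) = 0.776 V.
V_SG = 1.43 + 0.776 = 2.21 V.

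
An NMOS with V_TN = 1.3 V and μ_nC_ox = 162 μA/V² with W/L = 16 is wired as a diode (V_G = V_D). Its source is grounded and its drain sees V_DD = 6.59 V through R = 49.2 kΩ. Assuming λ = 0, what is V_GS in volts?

With gate tied to drain, V_GS = V_DS ≥ V_GS − V_TN, so the device is in saturation.
k_n = μ_nC_ox · (W/L) = 2.592 mA/V².
KCL at the drain: ½ k_n (V_GS − V_TN)² = (V_DD − V_GS)/R.
Let x = V_GS − 1.3. Then 63.8 x² + x − 5.29 = 0, giving x = 0.28 V (positive root), so V_GS = 1.58 V.
I_D = (V_DD − V_GS)/R = (6.59 − 1.58) / 49.2 = 0.102 mA.

V_GS = 1.58 V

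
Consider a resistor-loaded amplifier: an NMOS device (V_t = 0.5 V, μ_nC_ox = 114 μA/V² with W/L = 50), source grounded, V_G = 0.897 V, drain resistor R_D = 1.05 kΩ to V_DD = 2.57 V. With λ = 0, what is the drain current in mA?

V_GS = V_G = 0.897 V, so V_ov = 0.897 − 0.5 = 0.397 V.
k_n = μ_nC_ox · (W/L) = 5.7 mA/V².
Assume saturation: I_D = ½ k_n V_ov² = 0.5 × 5.7 × 0.397² = 0.449 mA, giving V_DS = V_DD − I_D R_D = 2.57 − 0.449 × 1.05 = 2.1 V.
V_DS = 2.1 V ≥ V_ov = 0.397 V, confirming saturation.

I_D = 0.449 mA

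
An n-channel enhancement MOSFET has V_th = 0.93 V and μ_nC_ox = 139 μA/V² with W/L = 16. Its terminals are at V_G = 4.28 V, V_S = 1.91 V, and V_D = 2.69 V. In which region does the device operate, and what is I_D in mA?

Triode; I_D = 1.82 mA

V_GS = V_G − V_S = 4.28 − 1.91 = 2.37 V; V_DS = V_D − V_S = 2.69 − 1.91 = 0.78 V.
k_n = μ_nC_ox · (W/L) = 2.224 mA/V².
V_ov = V_GS − V_th = 2.37 − 0.93 = 1.44 V.
Since V_DS = 0.78 V < V_ov = 1.44 V, the device is in the triode region.
I_D = k_n [V_ov · V_DS − ½ V_DS²] = 2.224 × [1.44 × 0.78 − 0.5 × 0.78²] = 1.82 mA.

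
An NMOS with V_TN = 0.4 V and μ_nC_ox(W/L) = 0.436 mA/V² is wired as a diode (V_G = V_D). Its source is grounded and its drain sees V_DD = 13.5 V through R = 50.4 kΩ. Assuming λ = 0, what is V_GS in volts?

V_GS = 1.45 V

With gate tied to drain, V_GS = V_DS ≥ V_GS − V_TN, so the device is in saturation.
KCL at the drain: ½ k_n (V_GS − V_TN)² = (V_DD − V_GS)/R.
Let x = V_GS − 0.4. Then 11 x² + x − 13.1 = 0, giving x = 1.05 V (positive root), so V_GS = 1.45 V.
I_D = (V_DD − V_GS)/R = (13.5 − 1.45) / 50.4 = 0.239 mA.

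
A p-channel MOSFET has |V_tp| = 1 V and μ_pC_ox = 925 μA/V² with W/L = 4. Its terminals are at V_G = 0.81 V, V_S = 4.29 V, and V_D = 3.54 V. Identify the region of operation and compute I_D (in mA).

Triode; I_D = 5.84 mA

V_SG = V_S − V_G = 4.29 − 0.81 = 3.48 V; V_SD = V_S − V_D = 4.29 − 3.54 = 0.75 V.
k_p = μ_pC_ox · (W/L) = 3.7 mA/V².
V_ov = V_SG − |V_tp| = 3.48 − 1 = 2.48 V.
Since V_SD = 0.75 V < V_ov = 2.48 V, the device is in the triode region.
I_D = k_p [V_ov · V_SD − ½ V_SD²] = 3.7 × [2.48 × 0.75 − 0.5 × 0.75²] = 5.84 mA.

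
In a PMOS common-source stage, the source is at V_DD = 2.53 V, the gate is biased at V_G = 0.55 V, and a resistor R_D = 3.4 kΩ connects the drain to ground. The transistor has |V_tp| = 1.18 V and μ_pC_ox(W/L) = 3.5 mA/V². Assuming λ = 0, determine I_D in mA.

V_SG = V_DD − V_G = 2.53 − 0.55 = 1.98 V, so V_ov = 1.98 − 1.18 = 0.8 V.
Assume saturation: I_D = ½ k_p V_ov² = 0.5 × 3.5 × 0.8² = 1.12 mA, giving V_SD = V_DD − I_D R_D = 2.53 − 1.12 × 3.4 = -1.28 V.
But -1.28 V < V_ov = 0.8 V, so the device is actually in triode.
In triode I_D = k_p[V_ov V_SD − ½ V_SD²] and I_D = (V_DD − V_SD)/R_D. Equating: 5.95 V_SD² − 10.52 V_SD + 2.53 = 0, giving V_SD = 0.287 V (the root below V_ov).
I_D = (2.53 − 0.287) / 3.4 = 0.66 mA.

I_D = 0.660 mA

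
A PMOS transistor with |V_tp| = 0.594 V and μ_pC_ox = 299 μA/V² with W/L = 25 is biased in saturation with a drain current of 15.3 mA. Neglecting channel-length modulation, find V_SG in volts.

k_p = μ_pC_ox · (W/L) = 7.475 mA/V².
In saturation I_D = ½ k_p (V_SG − |V_tp|)², so V_SG − |V_tp| = √(2 I_D / k_p) = √(2 × 15.3 / 7.475) = 2.02 V.
V_SG = 0.594 + 2.02 = 2.62 V.

V_SG = 2.62 V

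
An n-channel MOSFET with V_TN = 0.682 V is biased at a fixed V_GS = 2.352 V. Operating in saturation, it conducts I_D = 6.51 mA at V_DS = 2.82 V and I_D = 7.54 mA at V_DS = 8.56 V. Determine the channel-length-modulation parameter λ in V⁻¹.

λ = 0.0299 V⁻¹

With V_GS fixed, I_D ∝ (1 + λ V_DS) in saturation, so I_D2/I_D1 = (1 + λ V_DS2)/(1 + λ V_DS1).
7.54/6.51 = 1.158 = (1 + 8.56 λ)/(1 + 2.82 λ).
Solving: λ (I_D1 V_DS2 − I_D2 V_DS1) = I_D2 − I_D1, so λ = (7.54 − 6.51) / (6.51 × 8.56 − 7.54 × 2.82) = 1.03 / 34.5 = 0.0299 V⁻¹.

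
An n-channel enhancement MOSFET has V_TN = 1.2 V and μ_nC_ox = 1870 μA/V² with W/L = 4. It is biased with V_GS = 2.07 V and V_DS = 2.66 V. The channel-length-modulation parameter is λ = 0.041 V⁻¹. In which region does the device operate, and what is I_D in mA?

k_n = μ_nC_ox · (W/L) = 7.48 mA/V².
V_ov = V_GS − V_TN = 2.07 − 1.2 = 0.87 V.
Since V_DS = 2.66 V ≥ V_ov = 0.87 V, the device is in saturation.
I_D = ½ k_n V_ov² (1 + λ V_DS) = 0.5 × 7.48 × 0.87² × (1 + 0.041 × 2.66) = 3.14 mA.

Saturation; I_D = 3.14 mA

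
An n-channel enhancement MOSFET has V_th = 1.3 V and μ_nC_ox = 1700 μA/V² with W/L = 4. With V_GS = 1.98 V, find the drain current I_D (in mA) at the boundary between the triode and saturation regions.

At the boundary V_DS = V_ov = V_GS − V_th = 1.98 − 1.3 = 0.68 V.
k_n = μ_nC_ox · (W/L) = 6.8 mA/V².
I_D = ½ k_n V_ov² = 0.5 × 6.8 × 0.68² = 1.57 mA.

I_D = 1.57 mA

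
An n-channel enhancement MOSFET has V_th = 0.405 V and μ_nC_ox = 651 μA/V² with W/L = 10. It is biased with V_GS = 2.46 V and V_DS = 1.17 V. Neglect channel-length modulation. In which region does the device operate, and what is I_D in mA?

k_n = μ_nC_ox · (W/L) = 6.51 mA/V².
V_ov = V_GS − V_th = 2.46 − 0.405 = 2.05 V.
Since V_DS = 1.17 V < V_ov = 2.05 V, the device is in the triode region.
I_D = k_n [V_ov · V_DS − ½ V_DS²] = 6.51 × [2.05 × 1.17 − 0.5 × 1.17²] = 11.2 mA.

Triode; I_D = 11.2 mA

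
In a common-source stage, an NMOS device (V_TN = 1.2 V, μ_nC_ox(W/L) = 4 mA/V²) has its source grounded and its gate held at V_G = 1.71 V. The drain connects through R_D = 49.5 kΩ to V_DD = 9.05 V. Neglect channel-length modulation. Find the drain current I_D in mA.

V_GS = V_G = 1.71 V, so V_ov = 1.71 − 1.2 = 0.51 V.
Assume saturation: I_D = ½ k_n V_ov² = 0.5 × 4 × 0.51² = 0.52 mA, giving V_DS = V_DD − I_D R_D = 9.05 − 0.52 × 49.5 = -16.7 V.
But -16.7 V < V_ov = 0.51 V, so the device is actually in triode.
In triode I_D = k_n[V_ov V_DS − ½ V_DS²] and I_D = (V_DD − V_DS)/R_D. Equating: 99 V_DS² − 102 V_DS + 9.05 = 0, giving V_DS = 0.0981 V (the root below V_ov).
I_D = (9.05 − 0.0981) / 49.5 = 0.181 mA.

I_D = 0.181 mA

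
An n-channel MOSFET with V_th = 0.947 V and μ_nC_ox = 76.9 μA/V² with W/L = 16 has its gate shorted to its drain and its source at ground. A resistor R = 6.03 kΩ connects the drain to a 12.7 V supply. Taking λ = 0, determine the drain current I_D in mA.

With gate tied to drain, V_GS = V_DS ≥ V_GS − V_th, so the device is in saturation.
k_n = μ_nC_ox · (W/L) = 1.23 mA/V².
KCL at the drain: ½ k_n (V_GS − V_th)² = (V_DD − V_GS)/R.
Let x = V_GS − 0.947. Then 3.71 x² + x − 11.75 = 0, giving x = 1.65 V (positive root), so V_GS = 2.6 V.
I_D = (V_DD − V_GS)/R = (12.7 − 2.6) / 6.03 = 1.68 mA.

I_D = 1.68 mA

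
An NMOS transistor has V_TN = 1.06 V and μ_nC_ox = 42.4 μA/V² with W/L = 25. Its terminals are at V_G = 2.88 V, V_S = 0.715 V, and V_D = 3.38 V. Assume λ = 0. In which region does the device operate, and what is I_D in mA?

V_GS = V_G − V_S = 2.88 − 0.715 = 2.17 V; V_DS = V_D − V_S = 3.38 − 0.715 = 2.67 V.
k_n = μ_nC_ox · (W/L) = 1.06 mA/V².
V_ov = V_GS − V_TN = 2.17 − 1.06 = 1.1 V.
Since V_DS = 2.67 V ≥ V_ov = 1.1 V, the device is in saturation.
I_D = ½ k_n V_ov² = 0.5 × 1.06 × 1.1² = 0.647 mA.

Saturation; I_D = 0.647 mA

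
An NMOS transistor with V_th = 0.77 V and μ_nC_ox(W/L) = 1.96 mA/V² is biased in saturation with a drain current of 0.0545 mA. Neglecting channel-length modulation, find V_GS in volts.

In saturation I_D = ½ k_n (V_GS − V_th)², so V_GS − V_th = √(2 I_D / k_n) = √(2 × 0.0545 / 1.96) = 0.236 V.
V_GS = 0.77 + 0.236 = 1.01 V.

V_GS = 1.01 V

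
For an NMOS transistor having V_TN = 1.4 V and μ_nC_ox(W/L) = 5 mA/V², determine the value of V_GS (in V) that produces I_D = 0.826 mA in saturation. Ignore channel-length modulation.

In saturation I_D = ½ k_n (V_GS − V_TN)², so V_GS − V_TN = √(2 I_D / k_n) = √(2 × 0.826 / 5) = 0.575 V.
V_GS = 1.4 + 0.575 = 1.97 V.

V_GS = 1.97 V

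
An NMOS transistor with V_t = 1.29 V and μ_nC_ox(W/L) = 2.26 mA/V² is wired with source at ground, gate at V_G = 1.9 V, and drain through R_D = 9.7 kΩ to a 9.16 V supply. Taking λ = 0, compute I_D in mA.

V_GS = V_G = 1.9 V, so V_ov = 1.9 − 1.29 = 0.61 V.
Assume saturation: I_D = ½ k_n V_ov² = 0.5 × 2.26 × 0.61² = 0.42 mA, giving V_DS = V_DD − I_D R_D = 9.16 − 0.42 × 9.7 = 5.08 V.
V_DS = 5.08 V ≥ V_ov = 0.61 V, confirming saturation.

I_D = 0.420 mA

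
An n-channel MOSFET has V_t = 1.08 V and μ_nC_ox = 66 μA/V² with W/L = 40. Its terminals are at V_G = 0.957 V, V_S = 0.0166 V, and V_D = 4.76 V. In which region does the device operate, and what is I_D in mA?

Cutoff; I_D = 0 mA

V_GS = V_G − V_S = 0.957 − 0.0166 = 0.94 V; V_DS = V_D − V_S = 4.76 − 0.0166 = 4.74 V.
V_GS = 0.94 V < V_t = 1.08 V, so the transistor is in cutoff.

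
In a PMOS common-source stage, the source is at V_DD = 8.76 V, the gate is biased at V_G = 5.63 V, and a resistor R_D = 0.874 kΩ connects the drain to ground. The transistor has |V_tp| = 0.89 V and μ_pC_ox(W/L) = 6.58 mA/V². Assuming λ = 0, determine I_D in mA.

I_D = 9.17 mA

V_SG = V_DD − V_G = 8.76 − 5.63 = 3.13 V, so V_ov = 3.13 − 0.89 = 2.24 V.
Assume saturation: I_D = ½ k_p V_ov² = 0.5 × 6.58 × 2.24² = 16.5 mA, giving V_SD = V_DD − I_D R_D = 8.76 − 16.5 × 0.874 = -5.67 V.
But -5.67 V < V_ov = 2.24 V, so the device is actually in triode.
In triode I_D = k_p[V_ov V_SD − ½ V_SD²] and I_D = (V_DD − V_SD)/R_D. Equating: 2.88 V_SD² − 13.88 V_SD + 8.76 = 0, giving V_SD = 0.746 V (the root below V_ov).
I_D = (8.76 − 0.746) / 0.874 = 9.17 mA.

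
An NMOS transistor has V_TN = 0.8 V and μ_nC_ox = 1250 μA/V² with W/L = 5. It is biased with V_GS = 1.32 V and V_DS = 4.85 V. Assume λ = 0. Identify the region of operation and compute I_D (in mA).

Saturation; I_D = 0.845 mA

k_n = μ_nC_ox · (W/L) = 6.25 mA/V².
V_ov = V_GS − V_TN = 1.32 − 0.8 = 0.52 V.
Since V_DS = 4.85 V ≥ V_ov = 0.52 V, the device is in saturation.
I_D = ½ k_n V_ov² = 0.5 × 6.25 × 0.52² = 0.845 mA.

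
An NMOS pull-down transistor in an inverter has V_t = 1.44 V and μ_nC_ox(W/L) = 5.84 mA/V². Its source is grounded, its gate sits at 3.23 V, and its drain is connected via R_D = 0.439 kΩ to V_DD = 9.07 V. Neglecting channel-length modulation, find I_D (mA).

I_D = 9.36 mA

V_GS = V_G = 3.23 V, so V_ov = 3.23 − 1.44 = 1.79 V.
Assume saturation: I_D = ½ k_n V_ov² = 0.5 × 5.84 × 1.79² = 9.36 mA, giving V_DS = V_DD − I_D R_D = 9.07 − 9.36 × 0.439 = 4.96 V.
V_DS = 4.96 V ≥ V_ov = 1.79 V, confirming saturation.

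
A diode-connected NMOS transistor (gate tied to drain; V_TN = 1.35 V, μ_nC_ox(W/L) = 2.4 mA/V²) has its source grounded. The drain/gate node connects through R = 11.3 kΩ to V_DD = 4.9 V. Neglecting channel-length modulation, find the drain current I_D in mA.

I_D = 0.272 mA

With gate tied to drain, V_GS = V_DS ≥ V_GS − V_TN, so the device is in saturation.
KCL at the drain: ½ k_n (V_GS − V_TN)² = (V_DD − V_GS)/R.
Let x = V_GS − 1.35. Then 13.6 x² + x − 3.55 = 0, giving x = 0.476 V (positive root), so V_GS = 1.83 V.
I_D = (V_DD − V_GS)/R = (4.9 − 1.83) / 11.3 = 0.272 mA.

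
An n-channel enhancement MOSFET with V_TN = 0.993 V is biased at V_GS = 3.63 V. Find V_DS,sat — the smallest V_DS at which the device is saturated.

The boundary between triode and saturation is V_DS = V_GS − V_TN = V_ov.
V_ov = 3.63 − 0.993 = 2.64 V.

V_DS,sat = 2.64 V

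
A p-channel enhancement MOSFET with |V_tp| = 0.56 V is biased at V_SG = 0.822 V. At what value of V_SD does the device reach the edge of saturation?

V_SD,sat = 0.262 V

The boundary between triode and saturation is V_SD = V_SG − |V_tp| = V_ov.
V_ov = 0.822 − 0.56 = 0.262 V.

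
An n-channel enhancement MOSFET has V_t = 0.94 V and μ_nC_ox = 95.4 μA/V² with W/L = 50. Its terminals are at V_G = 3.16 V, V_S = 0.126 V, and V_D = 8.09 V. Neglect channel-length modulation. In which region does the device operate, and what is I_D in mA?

V_GS = V_G − V_S = 3.16 − 0.126 = 3.03 V; V_DS = V_D − V_S = 8.09 − 0.126 = 7.96 V.
k_n = μ_nC_ox · (W/L) = 4.77 mA/V².
V_ov = V_GS − V_t = 3.03 − 0.94 = 2.09 V.
Since V_DS = 7.96 V ≥ V_ov = 2.09 V, the device is in saturation.
I_D = ½ k_n V_ov² = 0.5 × 4.77 × 2.09² = 10.5 mA.

Saturation; I_D = 10.5 mA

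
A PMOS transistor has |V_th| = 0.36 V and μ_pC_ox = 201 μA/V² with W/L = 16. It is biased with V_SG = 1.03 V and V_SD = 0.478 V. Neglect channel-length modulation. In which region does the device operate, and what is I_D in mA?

k_p = μ_pC_ox · (W/L) = 3.216 mA/V².
V_ov = V_SG − |V_th| = 1.03 − 0.36 = 0.67 V.
Since V_SD = 0.478 V < V_ov = 0.67 V, the device is in the triode region.
I_D = k_p [V_ov · V_SD − ½ V_SD²] = 3.216 × [0.67 × 0.478 − 0.5 × 0.478²] = 0.663 mA.

Triode; I_D = 0.663 mA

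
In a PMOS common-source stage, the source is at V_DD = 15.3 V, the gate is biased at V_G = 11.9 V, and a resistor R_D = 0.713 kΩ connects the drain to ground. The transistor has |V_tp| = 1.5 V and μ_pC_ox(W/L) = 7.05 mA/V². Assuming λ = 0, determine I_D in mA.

I_D = 12.7 mA

V_SG = V_DD − V_G = 15.3 − 11.9 = 3.4 V, so V_ov = 3.4 − 1.5 = 1.9 V.
Assume saturation: I_D = ½ k_p V_ov² = 0.5 × 7.05 × 1.9² = 12.7 mA, giving V_SD = V_DD − I_D R_D = 15.3 − 12.7 × 0.713 = 6.23 V.
V_SD = 6.23 V ≥ V_ov = 1.9 V, confirming saturation.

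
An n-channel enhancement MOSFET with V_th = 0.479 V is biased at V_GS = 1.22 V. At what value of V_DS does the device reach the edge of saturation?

The boundary between triode and saturation is V_DS = V_GS − V_th = V_ov.
V_ov = 1.22 − 0.479 = 0.741 V.

V_DS,sat = 0.741 V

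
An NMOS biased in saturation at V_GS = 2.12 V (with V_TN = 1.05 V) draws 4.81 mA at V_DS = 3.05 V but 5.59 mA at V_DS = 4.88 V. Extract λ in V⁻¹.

With V_GS fixed, I_D ∝ (1 + λ V_DS) in saturation, so I_D2/I_D1 = (1 + λ V_DS2)/(1 + λ V_DS1).
5.59/4.81 = 1.162 = (1 + 4.88 λ)/(1 + 3.05 λ).
Solving: λ (I_D1 V_DS2 − I_D2 V_DS1) = I_D2 − I_D1, so λ = (5.59 − 4.81) / (4.81 × 4.88 − 5.59 × 3.05) = 0.78 / 6.42 = 0.121 V⁻¹.

λ = 0.121 V⁻¹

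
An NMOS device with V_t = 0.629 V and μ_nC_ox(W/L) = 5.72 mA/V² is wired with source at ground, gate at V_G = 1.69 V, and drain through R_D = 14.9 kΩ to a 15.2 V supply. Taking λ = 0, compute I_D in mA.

V_GS = V_G = 1.69 V, so V_ov = 1.69 − 0.629 = 1.06 V.
Assume saturation: I_D = ½ k_n V_ov² = 0.5 × 5.72 × 1.06² = 3.22 mA, giving V_DS = V_DD − I_D R_D = 15.2 − 3.22 × 14.9 = -32.8 V.
But -32.8 V < V_ov = 1.06 V, so the device is actually in triode.
In triode I_D = k_n[V_ov V_DS − ½ V_DS²] and I_D = (V_DD − V_DS)/R_D. Equating: 42.6 V_DS² − 91.43 V_DS + 15.2 = 0, giving V_DS = 0.182 V (the root below V_ov).
I_D = (15.2 − 0.182) / 14.9 = 1.01 mA.

I_D = 1.01 mA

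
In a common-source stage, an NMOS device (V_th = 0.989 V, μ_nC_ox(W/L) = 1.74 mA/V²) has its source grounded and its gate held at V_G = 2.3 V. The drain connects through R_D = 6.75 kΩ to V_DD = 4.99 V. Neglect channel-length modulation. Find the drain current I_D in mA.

V_GS = V_G = 2.3 V, so V_ov = 2.3 − 0.989 = 1.31 V.
Assume saturation: I_D = ½ k_n V_ov² = 0.5 × 1.74 × 1.31² = 1.5 mA, giving V_DS = V_DD − I_D R_D = 4.99 − 1.5 × 6.75 = -5.1 V.
But -5.1 V < V_ov = 1.31 V, so the device is actually in triode.
In triode I_D = k_n[V_ov V_DS − ½ V_DS²] and I_D = (V_DD − V_DS)/R_D. Equating: 5.87 V_DS² − 16.4 V_DS + 4.99 = 0, giving V_DS = 0.348 V (the root below V_ov).
I_D = (4.99 − 0.348) / 6.75 = 0.688 mA.

I_D = 0.688 mA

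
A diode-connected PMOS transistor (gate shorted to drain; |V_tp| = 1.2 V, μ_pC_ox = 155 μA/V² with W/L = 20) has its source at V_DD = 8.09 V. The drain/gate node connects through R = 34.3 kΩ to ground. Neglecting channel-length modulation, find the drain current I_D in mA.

I_D = 0.191 mA

With gate tied to drain, V_SG = V_SD ≥ V_SG − |V_tp|, so the device is in saturation.
k_p = μ_pC_ox · (W/L) = 3.1 mA/V².
KCL at the drain: ½ k_p (V_SG − |V_tp|)² = (V_DD − V_SG)/R.
Let x = V_SG − 1.2. Then 53.2 x² + x − 6.89 = 0, giving x = 0.351 V (positive root), so V_SG = 1.55 V.
I_D = (V_DD − V_SG)/R = (8.09 − 1.55) / 34.3 = 0.191 mA.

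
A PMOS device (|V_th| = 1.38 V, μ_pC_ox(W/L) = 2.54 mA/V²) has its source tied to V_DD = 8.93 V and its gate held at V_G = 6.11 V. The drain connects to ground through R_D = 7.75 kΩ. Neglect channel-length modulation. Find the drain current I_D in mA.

I_D = 1.11 mA

V_SG = V_DD − V_G = 8.93 − 6.11 = 2.82 V, so V_ov = 2.82 − 1.38 = 1.44 V.
Assume saturation: I_D = ½ k_p V_ov² = 0.5 × 2.54 × 1.44² = 2.63 mA, giving V_SD = V_DD − I_D R_D = 8.93 − 2.63 × 7.75 = -11.5 V.
But -11.5 V < V_ov = 1.44 V, so the device is actually in triode.
In triode I_D = k_p[V_ov V_SD − ½ V_SD²] and I_D = (V_DD − V_SD)/R_D. Equating: 9.84 V_SD² − 29.35 V_SD + 8.93 = 0, giving V_SD = 0.344 V (the root below V_ov).
I_D = (8.93 − 0.344) / 7.75 = 1.11 mA.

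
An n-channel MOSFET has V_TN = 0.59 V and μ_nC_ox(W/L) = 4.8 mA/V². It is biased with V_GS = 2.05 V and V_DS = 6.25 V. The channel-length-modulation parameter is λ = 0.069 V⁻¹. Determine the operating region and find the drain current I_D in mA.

Saturation; I_D = 7.32 mA

V_ov = V_GS − V_TN = 2.05 − 0.59 = 1.46 V.
Since V_DS = 6.25 V ≥ V_ov = 1.46 V, the device is in saturation.
I_D = ½ k_n V_ov² (1 + λ V_DS) = 0.5 × 4.8 × 1.46² × (1 + 0.069 × 6.25) = 7.32 mA.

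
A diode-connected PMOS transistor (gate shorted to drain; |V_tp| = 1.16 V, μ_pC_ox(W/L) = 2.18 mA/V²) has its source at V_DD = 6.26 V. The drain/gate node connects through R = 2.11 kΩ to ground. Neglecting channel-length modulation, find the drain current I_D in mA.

With gate tied to drain, V_SG = V_SD ≥ V_SG − |V_tp|, so the device is in saturation.
KCL at the drain: ½ k_p (V_SG − |V_tp|)² = (V_DD − V_SG)/R.
Let x = V_SG − 1.16. Then 2.3 x² + x − 5.1 = 0, giving x = 1.29 V (positive root), so V_SG = 2.45 V.
I_D = (V_DD − V_SG)/R = (6.26 − 2.45) / 2.11 = 1.81 mA.

I_D = 1.81 mA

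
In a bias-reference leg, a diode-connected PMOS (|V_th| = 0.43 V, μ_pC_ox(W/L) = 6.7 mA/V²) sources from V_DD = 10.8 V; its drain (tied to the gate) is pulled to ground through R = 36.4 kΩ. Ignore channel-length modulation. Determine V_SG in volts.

With gate tied to drain, V_SG = V_SD ≥ V_SG − |V_th|, so the device is in saturation.
KCL at the drain: ½ k_p (V_SG − |V_th|)² = (V_DD − V_SG)/R.
Let x = V_SG − 0.43. Then 122 x² + x − 10.37 = 0, giving x = 0.288 V (positive root), so V_SG = 0.718 V.
I_D = (V_DD − V_SG)/R = (10.8 − 0.718) / 36.4 = 0.277 mA.

V_SG = 0.718 V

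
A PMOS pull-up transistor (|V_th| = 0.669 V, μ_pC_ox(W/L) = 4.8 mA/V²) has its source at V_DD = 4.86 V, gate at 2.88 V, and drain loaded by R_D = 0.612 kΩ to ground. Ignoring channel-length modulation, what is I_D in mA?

V_SG = V_DD − V_G = 4.86 − 2.88 = 1.98 V, so V_ov = 1.98 − 0.669 = 1.31 V.
Assume saturation: I_D = ½ k_p V_ov² = 0.5 × 4.8 × 1.31² = 4.12 mA, giving V_SD = V_DD − I_D R_D = 4.86 − 4.12 × 0.612 = 2.34 V.
V_SD = 2.34 V ≥ V_ov = 1.31 V, confirming saturation.

I_D = 4.12 mA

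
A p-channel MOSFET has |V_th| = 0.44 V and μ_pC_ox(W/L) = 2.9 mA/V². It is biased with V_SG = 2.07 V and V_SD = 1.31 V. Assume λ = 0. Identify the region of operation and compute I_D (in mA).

V_ov = V_SG − |V_th| = 2.07 − 0.44 = 1.63 V.
Since V_SD = 1.31 V < V_ov = 1.63 V, the device is in the triode region.
I_D = k_p [V_ov · V_SD − ½ V_SD²] = 2.9 × [1.63 × 1.31 − 0.5 × 1.31²] = 3.7 mA.

Triode; I_D = 3.70 mA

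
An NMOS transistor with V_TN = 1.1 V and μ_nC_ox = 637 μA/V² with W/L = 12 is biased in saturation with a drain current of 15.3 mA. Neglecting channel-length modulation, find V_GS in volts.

V_GS = 3.10 V

k_n = μ_nC_ox · (W/L) = 7.644 mA/V².
In saturation I_D = ½ k_n (V_GS − V_TN)², so V_GS − V_TN = √(2 I_D / k_n) = √(2 × 15.3 / 7.644) = 2 V.
V_GS = 1.1 + 2 = 3.1 V.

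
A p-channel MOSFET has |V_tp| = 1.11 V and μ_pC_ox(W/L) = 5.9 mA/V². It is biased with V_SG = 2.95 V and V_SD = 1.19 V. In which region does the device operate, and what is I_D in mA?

V_ov = V_SG − |V_tp| = 2.95 − 1.11 = 1.84 V.
Since V_SD = 1.19 V < V_ov = 1.84 V, the device is in the triode region.
I_D = k_p [V_ov · V_SD − ½ V_SD²] = 5.9 × [1.84 × 1.19 − 0.5 × 1.19²] = 8.74 mA.

Triode; I_D = 8.74 mA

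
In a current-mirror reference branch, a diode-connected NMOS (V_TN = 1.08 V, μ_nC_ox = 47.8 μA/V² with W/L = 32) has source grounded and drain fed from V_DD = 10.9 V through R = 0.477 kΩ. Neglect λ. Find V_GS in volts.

V_GS = 5.08 V

With gate tied to drain, V_GS = V_DS ≥ V_GS − V_TN, so the device is in saturation.
k_n = μ_nC_ox · (W/L) = 1.53 mA/V².
KCL at the drain: ½ k_n (V_GS − V_TN)² = (V_DD − V_GS)/R.
Let x = V_GS − 1.08. Then 0.365 x² + x − 9.82 = 0, giving x = 4 V (positive root), so V_GS = 5.08 V.
I_D = (V_DD − V_GS)/R = (10.9 − 5.08) / 0.477 = 12.2 mA.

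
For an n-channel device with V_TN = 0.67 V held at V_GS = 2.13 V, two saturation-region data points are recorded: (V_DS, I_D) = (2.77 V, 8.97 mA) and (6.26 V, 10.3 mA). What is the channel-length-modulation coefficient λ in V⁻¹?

λ = 0.0482 V⁻¹

With V_GS fixed, I_D ∝ (1 + λ V_DS) in saturation, so I_D2/I_D1 = (1 + λ V_DS2)/(1 + λ V_DS1).
10.3/8.97 = 1.148 = (1 + 6.26 λ)/(1 + 2.77 λ).
Solving: λ (I_D1 V_DS2 − I_D2 V_DS1) = I_D2 − I_D1, so λ = (10.3 − 8.97) / (8.97 × 6.26 − 10.3 × 2.77) = 1.33 / 27.6 = 0.0482 V⁻¹.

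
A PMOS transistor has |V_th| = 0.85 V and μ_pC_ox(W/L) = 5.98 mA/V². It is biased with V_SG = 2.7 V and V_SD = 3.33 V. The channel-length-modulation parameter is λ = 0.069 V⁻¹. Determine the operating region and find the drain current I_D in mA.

Saturation; I_D = 12.6 mA

V_ov = V_SG − |V_th| = 2.7 − 0.85 = 1.85 V.
Since V_SD = 3.33 V ≥ V_ov = 1.85 V, the device is in saturation.
I_D = ½ k_p V_ov² (1 + λ V_SD) = 0.5 × 5.98 × 1.85² × (1 + 0.069 × 3.33) = 12.6 mA.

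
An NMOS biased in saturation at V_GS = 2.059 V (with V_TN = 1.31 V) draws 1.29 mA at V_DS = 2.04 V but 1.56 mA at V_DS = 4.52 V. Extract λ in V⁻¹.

λ = 0.102 V⁻¹

With V_GS fixed, I_D ∝ (1 + λ V_DS) in saturation, so I_D2/I_D1 = (1 + λ V_DS2)/(1 + λ V_DS1).
1.56/1.29 = 1.209 = (1 + 4.52 λ)/(1 + 2.04 λ).
Solving: λ (I_D1 V_DS2 − I_D2 V_DS1) = I_D2 − I_D1, so λ = (1.56 − 1.29) / (1.29 × 4.52 − 1.56 × 2.04) = 0.27 / 2.65 = 0.102 V⁻¹.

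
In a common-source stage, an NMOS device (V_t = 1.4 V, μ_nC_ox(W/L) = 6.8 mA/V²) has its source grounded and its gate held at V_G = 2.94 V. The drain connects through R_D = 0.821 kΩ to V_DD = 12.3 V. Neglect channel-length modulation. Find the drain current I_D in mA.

I_D = 8.06 mA

V_GS = V_G = 2.94 V, so V_ov = 2.94 − 1.4 = 1.54 V.
Assume saturation: I_D = ½ k_n V_ov² = 0.5 × 6.8 × 1.54² = 8.06 mA, giving V_DS = V_DD − I_D R_D = 12.3 − 8.06 × 0.821 = 5.68 V.
V_DS = 5.68 V ≥ V_ov = 1.54 V, confirming saturation.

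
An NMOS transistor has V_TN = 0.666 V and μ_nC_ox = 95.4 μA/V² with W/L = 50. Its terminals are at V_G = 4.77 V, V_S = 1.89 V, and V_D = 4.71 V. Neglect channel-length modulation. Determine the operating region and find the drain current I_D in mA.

V_GS = V_G − V_S = 4.77 − 1.89 = 2.88 V; V_DS = V_D − V_S = 4.71 − 1.89 = 2.82 V.
k_n = μ_nC_ox · (W/L) = 4.77 mA/V².
V_ov = V_GS − V_TN = 2.88 − 0.666 = 2.21 V.
Since V_DS = 2.82 V ≥ V_ov = 2.21 V, the device is in saturation.
I_D = ½ k_n V_ov² = 0.5 × 4.77 × 2.21² = 11.7 mA.

Saturation; I_D = 11.7 mA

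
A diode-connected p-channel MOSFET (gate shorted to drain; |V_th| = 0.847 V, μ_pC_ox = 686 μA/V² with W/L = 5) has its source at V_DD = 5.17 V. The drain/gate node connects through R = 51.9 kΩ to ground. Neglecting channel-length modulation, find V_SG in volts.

V_SG = 1.06 V

With gate tied to drain, V_SG = V_SD ≥ V_SG − |V_th|, so the device is in saturation.
k_p = μ_pC_ox · (W/L) = 3.43 mA/V².
KCL at the drain: ½ k_p (V_SG − |V_th|)² = (V_DD − V_SG)/R.
Let x = V_SG − 0.847. Then 89 x² + x − 4.323 = 0, giving x = 0.215 V (positive root), so V_SG = 1.06 V.
I_D = (V_DD − V_SG)/R = (5.17 − 1.06) / 51.9 = 0.0792 mA.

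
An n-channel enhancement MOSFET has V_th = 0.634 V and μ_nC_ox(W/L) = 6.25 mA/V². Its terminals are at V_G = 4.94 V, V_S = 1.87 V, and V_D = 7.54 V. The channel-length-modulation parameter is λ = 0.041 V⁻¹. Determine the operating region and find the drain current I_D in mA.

V_GS = V_G − V_S = 4.94 − 1.87 = 3.07 V; V_DS = V_D − V_S = 7.54 − 1.87 = 5.67 V.
V_ov = V_GS − V_th = 3.07 − 0.634 = 2.44 V.
Since V_DS = 5.67 V ≥ V_ov = 2.44 V, the device is in saturation.
I_D = ½ k_n V_ov² (1 + λ V_DS) = 0.5 × 6.25 × 2.44² × (1 + 0.041 × 5.67) = 22.9 mA.

Saturation; I_D = 22.9 mA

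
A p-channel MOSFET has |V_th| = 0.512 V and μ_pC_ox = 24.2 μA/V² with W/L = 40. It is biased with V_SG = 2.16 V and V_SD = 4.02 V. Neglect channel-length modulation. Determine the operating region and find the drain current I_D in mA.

Saturation; I_D = 1.31 mA

k_p = μ_pC_ox · (W/L) = 0.968 mA/V².
V_ov = V_SG − |V_th| = 2.16 − 0.512 = 1.65 V.
Since V_SD = 4.02 V ≥ V_ov = 1.65 V, the device is in saturation.
I_D = ½ k_p V_ov² = 0.5 × 0.968 × 1.65² = 1.31 mA.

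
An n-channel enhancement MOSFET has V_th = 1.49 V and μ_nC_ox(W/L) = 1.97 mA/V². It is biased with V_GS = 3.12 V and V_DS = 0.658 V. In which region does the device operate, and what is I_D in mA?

Triode; I_D = 1.69 mA

V_ov = V_GS − V_th = 3.12 − 1.49 = 1.63 V.
Since V_DS = 0.658 V < V_ov = 1.63 V, the device is in the triode region.
I_D = k_n [V_ov · V_DS − ½ V_DS²] = 1.97 × [1.63 × 0.658 − 0.5 × 0.658²] = 1.69 mA.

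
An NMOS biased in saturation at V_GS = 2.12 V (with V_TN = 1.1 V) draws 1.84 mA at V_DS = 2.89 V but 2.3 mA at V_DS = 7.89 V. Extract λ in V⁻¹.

λ = 0.0584 V⁻¹

With V_GS fixed, I_D ∝ (1 + λ V_DS) in saturation, so I_D2/I_D1 = (1 + λ V_DS2)/(1 + λ V_DS1).
2.3/1.84 = 1.25 = (1 + 7.89 λ)/(1 + 2.89 λ).
Solving: λ (I_D1 V_DS2 − I_D2 V_DS1) = I_D2 − I_D1, so λ = (2.3 − 1.84) / (1.84 × 7.89 − 2.3 × 2.89) = 0.46 / 7.87 = 0.0584 V⁻¹.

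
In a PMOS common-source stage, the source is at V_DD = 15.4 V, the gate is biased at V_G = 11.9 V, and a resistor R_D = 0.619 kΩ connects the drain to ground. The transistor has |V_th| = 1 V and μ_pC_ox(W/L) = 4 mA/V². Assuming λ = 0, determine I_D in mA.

I_D = 12.5 mA

V_SG = V_DD − V_G = 15.4 − 11.9 = 3.5 V, so V_ov = 3.5 − 1 = 2.5 V.
Assume saturation: I_D = ½ k_p V_ov² = 0.5 × 4 × 2.5² = 12.5 mA, giving V_SD = V_DD − I_D R_D = 15.4 − 12.5 × 0.619 = 7.66 V.
V_SD = 7.66 V ≥ V_ov = 2.5 V, confirming saturation.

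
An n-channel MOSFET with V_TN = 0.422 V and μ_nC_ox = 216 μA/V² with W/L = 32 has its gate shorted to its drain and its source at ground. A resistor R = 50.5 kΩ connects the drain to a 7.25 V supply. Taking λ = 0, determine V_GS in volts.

V_GS = 0.617 V

With gate tied to drain, V_GS = V_DS ≥ V_GS − V_TN, so the device is in saturation.
k_n = μ_nC_ox · (W/L) = 6.912 mA/V².
KCL at the drain: ½ k_n (V_GS − V_TN)² = (V_DD − V_GS)/R.
Let x = V_GS − 0.422. Then 175 x² + x − 6.828 = 0, giving x = 0.195 V (positive root), so V_GS = 0.617 V.
I_D = (V_DD − V_GS)/R = (7.25 − 0.617) / 50.5 = 0.131 mA.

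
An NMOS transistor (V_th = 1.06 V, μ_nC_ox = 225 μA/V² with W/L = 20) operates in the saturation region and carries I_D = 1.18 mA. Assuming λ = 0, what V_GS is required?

V_GS = 1.78 V

k_n = μ_nC_ox · (W/L) = 4.5 mA/V².
In saturation I_D = ½ k_n (V_GS − V_th)², so V_GS − V_th = √(2 I_D / k_n) = √(2 × 1.18 / 4.5) = 0.724 V.
V_GS = 1.06 + 0.724 = 1.78 V.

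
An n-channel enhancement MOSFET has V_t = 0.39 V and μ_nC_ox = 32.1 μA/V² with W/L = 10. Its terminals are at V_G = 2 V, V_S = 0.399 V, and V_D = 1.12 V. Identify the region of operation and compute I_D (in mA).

V_GS = V_G − V_S = 2 − 0.399 = 1.6 V; V_DS = V_D − V_S = 1.12 − 0.399 = 0.721 V.
k_n = μ_nC_ox · (W/L) = 0.321 mA/V².
V_ov = V_GS − V_t = 1.6 − 0.39 = 1.21 V.
Since V_DS = 0.721 V < V_ov = 1.21 V, the device is in the triode region.
I_D = k_n [V_ov · V_DS − ½ V_DS²] = 0.321 × [1.21 × 0.721 − 0.5 × 0.721²] = 0.197 mA.

Triode; I_D = 0.197 mA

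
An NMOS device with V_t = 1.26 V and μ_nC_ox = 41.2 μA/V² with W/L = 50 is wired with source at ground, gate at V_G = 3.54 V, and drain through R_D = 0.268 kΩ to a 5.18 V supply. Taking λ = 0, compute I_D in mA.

I_D = 5.35 mA

V_GS = V_G = 3.54 V, so V_ov = 3.54 − 1.26 = 2.28 V.
k_n = μ_nC_ox · (W/L) = 2.06 mA/V².
Assume saturation: I_D = ½ k_n V_ov² = 0.5 × 2.06 × 2.28² = 5.35 mA, giving V_DS = V_DD − I_D R_D = 5.18 − 5.35 × 0.268 = 3.75 V.
V_DS = 3.75 V ≥ V_ov = 2.28 V, confirming saturation.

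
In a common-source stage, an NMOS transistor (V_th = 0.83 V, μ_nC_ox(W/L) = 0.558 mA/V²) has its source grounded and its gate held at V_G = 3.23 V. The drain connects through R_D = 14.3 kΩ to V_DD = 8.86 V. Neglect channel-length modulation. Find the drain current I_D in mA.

V_GS = V_G = 3.23 V, so V_ov = 3.23 − 0.83 = 2.4 V.
Assume saturation: I_D = ½ k_n V_ov² = 0.5 × 0.558 × 2.4² = 1.61 mA, giving V_DS = V_DD − I_D R_D = 8.86 − 1.61 × 14.3 = -14.1 V.
But -14.1 V < V_ov = 2.4 V, so the device is actually in triode.
In triode I_D = k_n[V_ov V_DS − ½ V_DS²] and I_D = (V_DD − V_DS)/R_D. Equating: 3.99 V_DS² − 20.15 V_DS + 8.86 = 0, giving V_DS = 0.487 V (the root below V_ov).
I_D = (8.86 − 0.487) / 14.3 = 0.586 mA.

I_D = 0.586 mA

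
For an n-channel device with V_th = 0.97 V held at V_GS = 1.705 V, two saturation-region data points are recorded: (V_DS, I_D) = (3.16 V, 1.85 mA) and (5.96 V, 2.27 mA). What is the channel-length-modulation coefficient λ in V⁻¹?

With V_GS fixed, I_D ∝ (1 + λ V_DS) in saturation, so I_D2/I_D1 = (1 + λ V_DS2)/(1 + λ V_DS1).
2.27/1.85 = 1.227 = (1 + 5.96 λ)/(1 + 3.16 λ).
Solving: λ (I_D1 V_DS2 − I_D2 V_DS1) = I_D2 − I_D1, so λ = (2.27 − 1.85) / (1.85 × 5.96 − 2.27 × 3.16) = 0.42 / 3.85 = 0.109 V⁻¹.

λ = 0.109 V⁻¹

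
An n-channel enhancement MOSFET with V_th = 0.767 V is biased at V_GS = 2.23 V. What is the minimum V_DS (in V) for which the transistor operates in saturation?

The boundary between triode and saturation is V_DS = V_GS − V_th = V_ov.
V_ov = 2.23 − 0.767 = 1.46 V.

V_DS,sat = 1.46 V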